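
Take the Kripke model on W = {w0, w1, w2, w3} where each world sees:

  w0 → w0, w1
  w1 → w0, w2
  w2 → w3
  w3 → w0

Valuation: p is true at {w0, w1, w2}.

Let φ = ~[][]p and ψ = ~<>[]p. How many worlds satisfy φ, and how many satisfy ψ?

For ~[][]p:
w0: [][]p is T. ✗
w1: [][]p is F. ✓
w2: [][]p is T. ✗
w3: [][]p is T. ✗
— 1 world.
For ~<>[]p:
w0: <>[]p is T. ✗
w1: <>[]p is T. ✗
w2: <>[]p is T. ✗
w3: <>[]p is T. ✗
— 0 worlds.

1 and 0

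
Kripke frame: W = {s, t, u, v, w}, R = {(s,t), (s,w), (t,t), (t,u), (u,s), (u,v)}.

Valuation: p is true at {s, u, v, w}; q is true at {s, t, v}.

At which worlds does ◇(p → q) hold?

{s, t, u}

s: successors {t, w}; p → q there: t:T, w:F. ✓
t: successors {t, u}; p → q there: t:T, u:F. ✓
u: successors {s, v}; p → q there: s:T, v:T. ✓
v: no successors, so ◇(p → q) fails. ✗
w: no successors, so ◇(p → q) fails. ✗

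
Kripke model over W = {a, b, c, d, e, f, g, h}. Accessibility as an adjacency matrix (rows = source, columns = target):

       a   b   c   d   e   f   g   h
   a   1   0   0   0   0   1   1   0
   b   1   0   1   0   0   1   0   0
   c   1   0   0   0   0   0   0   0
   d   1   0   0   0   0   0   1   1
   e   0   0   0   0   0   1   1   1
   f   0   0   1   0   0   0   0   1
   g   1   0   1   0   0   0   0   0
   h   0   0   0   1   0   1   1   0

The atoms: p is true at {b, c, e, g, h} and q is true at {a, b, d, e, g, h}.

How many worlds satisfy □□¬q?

a: successors {a, f, g}; □¬q there: a:F, f:F, g:F. ✗
b: successors {a, c, f}; □¬q there: a:F, c:F, f:F. ✗
c: successors {a}; □¬q there: a:F. ✗
d: successors {a, g, h}; □¬q there: a:F, g:F, h:F. ✗
e: successors {f, g, h}; □¬q there: f:F, g:F, h:F. ✗
f: successors {c, h}; □¬q there: c:F, h:F. ✗
g: successors {a, c}; □¬q there: a:F, c:F. ✗
h: successors {d, f, g}; □¬q there: d:F, f:F, g:F. ✗
Satisfying worlds: ∅.

0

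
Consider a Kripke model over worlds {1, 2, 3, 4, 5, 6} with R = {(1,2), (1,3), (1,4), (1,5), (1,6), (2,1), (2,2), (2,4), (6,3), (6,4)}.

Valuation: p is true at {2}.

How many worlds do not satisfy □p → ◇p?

3

1: □p is F, ◇p is T. ✓
2: □p is F, ◇p is T. ✓
3: □p is T, ◇p is F. ✗
4: □p is T, ◇p is F. ✗
5: □p is T, ◇p is F. ✗
6: □p is F, ◇p is F. ✓
Satisfying worlds: {1, 2, 6}.
So □p → ◇p fails at the other 3 worlds.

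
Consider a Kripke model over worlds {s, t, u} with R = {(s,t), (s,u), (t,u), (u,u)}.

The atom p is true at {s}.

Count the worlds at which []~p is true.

s: successors {t, u}; ~p there: t:T, u:T. ✓
t: successors {u}; ~p there: u:T. ✓
u: successors {u}; ~p there: u:T. ✓
Satisfying worlds: {s, t, u}.

3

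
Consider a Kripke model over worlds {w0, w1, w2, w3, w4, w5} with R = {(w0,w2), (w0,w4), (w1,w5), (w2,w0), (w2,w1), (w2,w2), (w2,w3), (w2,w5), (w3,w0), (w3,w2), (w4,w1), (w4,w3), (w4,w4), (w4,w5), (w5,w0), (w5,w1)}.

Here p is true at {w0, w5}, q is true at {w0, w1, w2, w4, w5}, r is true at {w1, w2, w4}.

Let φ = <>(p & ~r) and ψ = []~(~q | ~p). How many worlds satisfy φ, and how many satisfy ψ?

5 and 1

For <>(p & ~r):
w0: successors {w2, w4}; p & ~r there: w2:F, w4:F. ✗
w1: successors {w5}; p & ~r there: w5:T. ✓
w2: successors {w0, w1, w2, w3, w5}; p & ~r there: w0:T, w1:F, w2:F, w3:F, w5:T. ✓
w3: successors {w0, w2}; p & ~r there: w0:T, w2:F. ✓
w4: successors {w1, w3, w4, w5}; p & ~r there: w1:F, w3:F, w4:F, w5:T. ✓
w5: successors {w0, w1}; p & ~r there: w0:T, w1:F. ✓
— 5 worlds.
For []~(~q | ~p):
w0: successors {w2, w4}; ~(~q | ~p) there: w2:F, w4:F. ✗
w1: successors {w5}; ~(~q | ~p) there: w5:T. ✓
w2: successors {w0, w1, w2, w3, w5}; ~(~q | ~p) there: w0:T, w1:F, w2:F, w3:F, w5:T. ✗
w3: successors {w0, w2}; ~(~q | ~p) there: w0:T, w2:F. ✗
w4: successors {w1, w3, w4, w5}; ~(~q | ~p) there: w1:F, w3:F, w4:F, w5:T. ✗
w5: successors {w0, w1}; ~(~q | ~p) there: w0:T, w1:F. ✗
— 1 world.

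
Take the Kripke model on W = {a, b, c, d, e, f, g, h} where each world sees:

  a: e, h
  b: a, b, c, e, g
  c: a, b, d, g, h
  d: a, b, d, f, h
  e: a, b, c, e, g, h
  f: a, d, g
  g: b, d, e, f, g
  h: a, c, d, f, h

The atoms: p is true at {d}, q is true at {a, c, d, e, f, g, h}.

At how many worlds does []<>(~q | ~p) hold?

8

a: successors {e, h}; <>(~q | ~p) there: e:T, h:T. ✓
b: successors {a, b, c, e, g}; <>(~q | ~p) there: a:T, b:T, c:T, e:T, g:T. ✓
c: successors {a, b, d, g, h}; <>(~q | ~p) there: a:T, b:T, d:T, g:T, h:T. ✓
d: successors {a, b, d, f, h}; <>(~q | ~p) there: a:T, b:T, d:T, f:T, h:T. ✓
e: successors {a, b, c, e, g, h}; <>(~q | ~p) there: a:T, b:T, c:T, e:T, g:T, h:T. ✓
f: successors {a, d, g}; <>(~q | ~p) there: a:T, d:T, g:T. ✓
g: successors {b, d, e, f, g}; <>(~q | ~p) there: b:T, d:T, e:T, f:T, g:T. ✓
h: successors {a, c, d, f, h}; <>(~q | ~p) there: a:T, c:T, d:T, f:T, h:T. ✓
Satisfying worlds: {a, b, c, d, e, f, g, h}.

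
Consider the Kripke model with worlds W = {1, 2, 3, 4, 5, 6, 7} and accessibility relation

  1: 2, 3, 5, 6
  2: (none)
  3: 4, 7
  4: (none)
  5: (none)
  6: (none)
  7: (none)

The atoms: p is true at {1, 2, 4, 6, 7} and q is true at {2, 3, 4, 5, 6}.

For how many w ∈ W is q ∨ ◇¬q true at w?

1: q is F, ◇¬q is F. ✗
2: q is T, ◇¬q is F. ✓
3: q is T, ◇¬q is T. ✓
4: q is T, ◇¬q is F. ✓
5: q is T, ◇¬q is F. ✓
6: q is T, ◇¬q is F. ✓
7: q is F, ◇¬q is F. ✗
Satisfying worlds: {2, 3, 4, 5, 6}.

5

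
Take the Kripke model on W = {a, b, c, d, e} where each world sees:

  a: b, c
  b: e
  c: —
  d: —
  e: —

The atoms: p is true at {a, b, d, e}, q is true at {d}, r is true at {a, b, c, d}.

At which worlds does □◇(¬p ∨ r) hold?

{c, d, e}

a: successors {b, c}; ◇(¬p ∨ r) there: b:F, c:F. ✗
b: successors {e}; ◇(¬p ∨ r) there: e:F. ✗
c: no successors, so □◇(¬p ∨ r) holds vacuously. ✓
d: no successors, so □◇(¬p ∨ r) holds vacuously. ✓
e: no successors, so □◇(¬p ∨ r) holds vacuously. ✓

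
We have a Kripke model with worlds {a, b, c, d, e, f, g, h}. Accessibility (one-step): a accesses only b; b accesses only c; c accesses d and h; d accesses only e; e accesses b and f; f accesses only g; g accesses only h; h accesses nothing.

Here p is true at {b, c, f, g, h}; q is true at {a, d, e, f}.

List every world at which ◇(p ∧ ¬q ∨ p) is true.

a: successors {b}; p ∧ ¬q ∨ p there: b:T. ✓
b: successors {c}; p ∧ ¬q ∨ p there: c:T. ✓
c: successors {d, h}; p ∧ ¬q ∨ p there: d:F, h:T. ✓
d: successors {e}; p ∧ ¬q ∨ p there: e:F. ✗
e: successors {b, f}; p ∧ ¬q ∨ p there: b:T, f:T. ✓
f: successors {g}; p ∧ ¬q ∨ p there: g:T. ✓
g: successors {h}; p ∧ ¬q ∨ p there: h:T. ✓
h: no successors, so ◇(p ∧ ¬q ∨ p) fails. ✗

{a, b, c, e, f, g}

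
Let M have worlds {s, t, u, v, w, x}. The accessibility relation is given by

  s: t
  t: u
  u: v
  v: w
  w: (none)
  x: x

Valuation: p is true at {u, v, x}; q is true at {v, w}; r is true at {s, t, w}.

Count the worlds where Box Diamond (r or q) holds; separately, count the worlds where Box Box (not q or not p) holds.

For Box Diamond (r or q):
s: successors {t}; Diamond (r or q) there: t:F. ✗
t: successors {u}; Diamond (r or q) there: u:T. ✓
u: successors {v}; Diamond (r or q) there: v:T. ✓
v: successors {w}; Diamond (r or q) there: w:F. ✗
w: no successors, so Box Diamond (r or q) holds vacuously. ✓
x: successors {x}; Diamond (r or q) there: x:F. ✗
— 3 worlds.
For Box Box (not q or not p):
s: successors {t}; Box (not q or not p) there: t:T. ✓
t: successors {u}; Box (not q or not p) there: u:F. ✗
u: successors {v}; Box (not q or not p) there: v:T. ✓
v: successors {w}; Box (not q or not p) there: w:T. ✓
w: no successors, so Box Box (not q or not p) holds vacuously. ✓
x: successors {x}; Box (not q or not p) there: x:T. ✓
— 5 worlds.

3 and 5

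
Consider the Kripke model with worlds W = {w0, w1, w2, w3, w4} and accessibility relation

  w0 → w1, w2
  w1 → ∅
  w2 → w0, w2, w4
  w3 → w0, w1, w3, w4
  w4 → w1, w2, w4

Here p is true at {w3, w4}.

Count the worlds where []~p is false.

3

w0: successors {w1, w2}; ~p there: w1:T, w2:T. ✓
w1: no successors, so []~p holds vacuously. ✓
w2: successors {w0, w2, w4}; ~p there: w0:T, w2:T, w4:F. ✗
w3: successors {w0, w1, w3, w4}; ~p there: w0:T, w1:T, w3:F, w4:F. ✗
w4: successors {w1, w2, w4}; ~p there: w1:T, w2:T, w4:F. ✗
Satisfying worlds: {w0, w1}.
So []~p fails at the other 3 worlds.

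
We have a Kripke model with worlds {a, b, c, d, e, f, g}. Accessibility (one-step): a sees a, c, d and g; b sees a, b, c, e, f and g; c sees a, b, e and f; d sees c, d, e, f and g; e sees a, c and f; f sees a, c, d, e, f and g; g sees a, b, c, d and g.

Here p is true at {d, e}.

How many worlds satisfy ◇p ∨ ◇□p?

6

a: ◇p is T, ◇□p is F. ✓
b: ◇p is T, ◇□p is F. ✓
c: ◇p is T, ◇□p is F. ✓
d: ◇p is T, ◇□p is F. ✓
e: ◇p is F, ◇□p is F. ✗
f: ◇p is T, ◇□p is F. ✓
g: ◇p is T, ◇□p is F. ✓
Satisfying worlds: {a, b, c, d, f, g}.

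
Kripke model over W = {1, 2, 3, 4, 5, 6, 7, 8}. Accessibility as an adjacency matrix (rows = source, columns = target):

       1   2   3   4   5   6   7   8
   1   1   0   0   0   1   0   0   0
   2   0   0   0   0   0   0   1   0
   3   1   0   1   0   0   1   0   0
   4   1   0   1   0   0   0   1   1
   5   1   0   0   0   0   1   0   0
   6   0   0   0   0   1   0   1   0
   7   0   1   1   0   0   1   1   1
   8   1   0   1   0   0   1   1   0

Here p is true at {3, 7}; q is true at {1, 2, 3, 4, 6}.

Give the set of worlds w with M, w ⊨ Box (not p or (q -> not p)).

{1, 2, 5, 6}

1: successors {1, 5}; not p or (q -> not p) there: 1:T, 5:T. ✓
2: successors {7}; not p or (q -> not p) there: 7:T. ✓
3: successors {1, 3, 6}; not p or (q -> not p) there: 1:T, 3:F, 6:T. ✗
4: successors {1, 3, 7, 8}; not p or (q -> not p) there: 1:T, 3:F, 7:T, 8:T. ✗
5: successors {1, 6}; not p or (q -> not p) there: 1:T, 6:T. ✓
6: successors {5, 7}; not p or (q -> not p) there: 5:T, 7:T. ✓
7: successors {2, 3, 6, 7, 8}; not p or (q -> not p) there: 2:T, 3:F, 6:T, 7:T, 8:T. ✗
8: successors {1, 3, 6, 7}; not p or (q -> not p) there: 1:T, 3:F, 6:T, 7:T. ✗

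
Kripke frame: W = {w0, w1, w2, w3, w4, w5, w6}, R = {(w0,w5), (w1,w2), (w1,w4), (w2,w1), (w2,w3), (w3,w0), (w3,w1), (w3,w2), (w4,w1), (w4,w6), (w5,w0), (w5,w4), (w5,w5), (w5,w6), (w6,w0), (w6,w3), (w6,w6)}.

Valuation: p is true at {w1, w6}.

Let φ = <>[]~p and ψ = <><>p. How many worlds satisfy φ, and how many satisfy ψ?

5 and 7

For <>[]~p:
w0: successors {w5}; []~p there: w5:F. ✗
w1: successors {w2, w4}; []~p there: w2:F, w4:F. ✗
w2: successors {w1, w3}; []~p there: w1:T, w3:F. ✓
w3: successors {w0, w1, w2}; []~p there: w0:T, w1:T, w2:F. ✓
w4: successors {w1, w6}; []~p there: w1:T, w6:F. ✓
w5: successors {w0, w4, w5, w6}; []~p there: w0:T, w4:F, w5:F, w6:F. ✓
w6: successors {w0, w3, w6}; []~p there: w0:T, w3:F, w6:F. ✓
— 5 worlds.
For <><>p:
w0: successors {w5}; <>p there: w5:T. ✓
w1: successors {w2, w4}; <>p there: w2:T, w4:T. ✓
w2: successors {w1, w3}; <>p there: w1:F, w3:T. ✓
w3: successors {w0, w1, w2}; <>p there: w0:F, w1:F, w2:T. ✓
w4: successors {w1, w6}; <>p there: w1:F, w6:T. ✓
w5: successors {w0, w4, w5, w6}; <>p there: w0:F, w4:T, w5:T, w6:T. ✓
w6: successors {w0, w3, w6}; <>p there: w0:F, w3:T, w6:T. ✓
— 7 worlds.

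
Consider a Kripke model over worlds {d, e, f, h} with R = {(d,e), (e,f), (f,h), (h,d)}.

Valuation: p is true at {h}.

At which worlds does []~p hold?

d: successors {e}; ~p there: e:T. ✓
e: successors {f}; ~p there: f:T. ✓
f: successors {h}; ~p there: h:F. ✗
h: successors {d}; ~p there: d:T. ✓

{d, e, h}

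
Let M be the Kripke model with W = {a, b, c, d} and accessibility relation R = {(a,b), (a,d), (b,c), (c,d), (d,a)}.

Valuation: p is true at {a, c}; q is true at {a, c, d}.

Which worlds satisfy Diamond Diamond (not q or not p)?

a: successors {b, d}; Diamond (not q or not p) there: b:F, d:F. ✗
b: successors {c}; Diamond (not q or not p) there: c:T. ✓
c: successors {d}; Diamond (not q or not p) there: d:F. ✗
d: successors {a}; Diamond (not q or not p) there: a:T. ✓

{b, d}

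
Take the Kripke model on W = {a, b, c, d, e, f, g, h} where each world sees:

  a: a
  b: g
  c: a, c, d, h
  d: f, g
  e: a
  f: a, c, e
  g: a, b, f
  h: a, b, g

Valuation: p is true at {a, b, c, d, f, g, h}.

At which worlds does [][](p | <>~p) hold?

a: successors {a}; [](p | <>~p) there: a:T. ✓
b: successors {g}; [](p | <>~p) there: g:T. ✓
c: successors {a, c, d, h}; [](p | <>~p) there: a:T, c:T, d:T, h:T. ✓
d: successors {f, g}; [](p | <>~p) there: f:F, g:T. ✗
e: successors {a}; [](p | <>~p) there: a:T. ✓
f: successors {a, c, e}; [](p | <>~p) there: a:T, c:T, e:T. ✓
g: successors {a, b, f}; [](p | <>~p) there: a:T, b:T, f:F. ✗
h: successors {a, b, g}; [](p | <>~p) there: a:T, b:T, g:T. ✓

{a, b, c, e, f, h}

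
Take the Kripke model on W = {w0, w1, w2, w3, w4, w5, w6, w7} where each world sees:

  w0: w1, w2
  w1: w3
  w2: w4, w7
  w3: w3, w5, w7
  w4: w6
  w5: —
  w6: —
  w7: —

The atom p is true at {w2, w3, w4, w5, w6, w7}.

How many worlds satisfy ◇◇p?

w0: successors {w1, w2}; ◇p there: w1:T, w2:T. ✓
w1: successors {w3}; ◇p there: w3:T. ✓
w2: successors {w4, w7}; ◇p there: w4:T, w7:F. ✓
w3: successors {w3, w5, w7}; ◇p there: w3:T, w5:F, w7:F. ✓
w4: successors {w6}; ◇p there: w6:F. ✗
w5: no successors, so ◇◇p fails. ✗
w6: no successors, so ◇◇p fails. ✗
w7: no successors, so ◇◇p fails. ✗
Satisfying worlds: {w0, w1, w2, w3}.

4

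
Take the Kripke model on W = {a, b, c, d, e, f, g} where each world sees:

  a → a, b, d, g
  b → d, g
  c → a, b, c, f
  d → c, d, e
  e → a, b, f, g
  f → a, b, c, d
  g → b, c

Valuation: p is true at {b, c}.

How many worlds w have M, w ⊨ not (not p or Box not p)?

a: not p or Box not p is T. ✗
b: not p or Box not p is T. ✗
c: not p or Box not p is F. ✓
d: not p or Box not p is T. ✗
e: not p or Box not p is T. ✗
f: not p or Box not p is T. ✗
g: not p or Box not p is T. ✗
Satisfying worlds: {c}.

1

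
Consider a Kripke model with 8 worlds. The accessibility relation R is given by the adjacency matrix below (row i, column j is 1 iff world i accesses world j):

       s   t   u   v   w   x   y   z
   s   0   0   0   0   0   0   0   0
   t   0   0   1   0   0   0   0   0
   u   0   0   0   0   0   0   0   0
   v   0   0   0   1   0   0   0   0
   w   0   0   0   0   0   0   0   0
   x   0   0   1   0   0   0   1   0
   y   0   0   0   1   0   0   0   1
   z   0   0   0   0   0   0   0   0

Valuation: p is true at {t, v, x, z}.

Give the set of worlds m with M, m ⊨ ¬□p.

{t, x}

s: □p is T. ✗
t: □p is F. ✓
u: □p is T. ✗
v: □p is T. ✗
w: □p is T. ✗
x: □p is F. ✓
y: □p is T. ✗
z: □p is T. ✗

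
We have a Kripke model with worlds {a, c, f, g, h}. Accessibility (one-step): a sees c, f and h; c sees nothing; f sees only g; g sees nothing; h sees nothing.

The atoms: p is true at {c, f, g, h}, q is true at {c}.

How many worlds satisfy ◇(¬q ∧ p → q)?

a: successors {c, f, h}; ¬q ∧ p → q there: c:T, f:F, h:F. ✓
c: no successors, so ◇(¬q ∧ p → q) fails. ✗
f: successors {g}; ¬q ∧ p → q there: g:F. ✗
g: no successors, so ◇(¬q ∧ p → q) fails. ✗
h: no successors, so ◇(¬q ∧ p → q) fails. ✗
Satisfying worlds: {a}.

1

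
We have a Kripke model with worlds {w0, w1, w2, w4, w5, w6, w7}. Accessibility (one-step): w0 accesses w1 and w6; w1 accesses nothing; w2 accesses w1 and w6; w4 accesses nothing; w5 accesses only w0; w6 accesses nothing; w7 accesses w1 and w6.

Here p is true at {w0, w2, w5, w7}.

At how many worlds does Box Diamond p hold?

3

w0: successors {w1, w6}; Diamond p there: w1:F, w6:F. ✗
w1: no successors, so Box Diamond p holds vacuously. ✓
w2: successors {w1, w6}; Diamond p there: w1:F, w6:F. ✗
w4: no successors, so Box Diamond p holds vacuously. ✓
w5: successors {w0}; Diamond p there: w0:F. ✗
w6: no successors, so Box Diamond p holds vacuously. ✓
w7: successors {w1, w6}; Diamond p there: w1:F, w6:F. ✗
Satisfying worlds: {w1, w4, w6}.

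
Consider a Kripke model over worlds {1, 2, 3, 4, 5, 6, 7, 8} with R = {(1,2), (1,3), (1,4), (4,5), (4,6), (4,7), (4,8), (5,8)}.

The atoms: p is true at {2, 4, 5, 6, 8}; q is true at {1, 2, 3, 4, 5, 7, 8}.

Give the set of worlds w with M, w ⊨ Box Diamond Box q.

1: successors {2, 3, 4}; Diamond Box q there: 2:F, 3:F, 4:T. ✗
2: no successors, so Box Diamond Box q holds vacuously. ✓
3: no successors, so Box Diamond Box q holds vacuously. ✓
4: successors {5, 6, 7, 8}; Diamond Box q there: 5:T, 6:F, 7:F, 8:F. ✗
5: successors {8}; Diamond Box q there: 8:F. ✗
6: no successors, so Box Diamond Box q holds vacuously. ✓
7: no successors, so Box Diamond Box q holds vacuously. ✓
8: no successors, so Box Diamond Box q holds vacuously. ✓

{2, 3, 6, 7, 8}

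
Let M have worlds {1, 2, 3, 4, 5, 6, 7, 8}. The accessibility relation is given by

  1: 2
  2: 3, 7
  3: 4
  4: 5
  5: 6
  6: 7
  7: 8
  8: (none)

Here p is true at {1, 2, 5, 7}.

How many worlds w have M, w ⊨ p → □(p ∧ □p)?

4

1: p is T, □(p ∧ □p) is F. ✗
2: p is T, □(p ∧ □p) is F. ✗
3: p is F, □(p ∧ □p) is F. ✓
4: p is F, □(p ∧ □p) is F. ✓
5: p is T, □(p ∧ □p) is F. ✗
6: p is F, □(p ∧ □p) is F. ✓
7: p is T, □(p ∧ □p) is F. ✗
8: p is F, □(p ∧ □p) is T. ✓
Satisfying worlds: {3, 4, 6, 8}.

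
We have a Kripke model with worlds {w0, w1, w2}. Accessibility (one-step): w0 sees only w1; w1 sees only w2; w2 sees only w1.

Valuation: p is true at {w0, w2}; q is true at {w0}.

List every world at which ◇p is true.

{w1}

w0: successors {w1}; p there: w1:F. ✗
w1: successors {w2}; p there: w2:T. ✓
w2: successors {w1}; p there: w1:F. ✗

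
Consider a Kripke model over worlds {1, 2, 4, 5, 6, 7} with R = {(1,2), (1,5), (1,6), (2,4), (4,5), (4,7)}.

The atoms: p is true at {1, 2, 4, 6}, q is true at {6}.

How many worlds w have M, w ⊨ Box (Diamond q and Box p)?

3

1: successors {2, 5, 6}; Diamond q and Box p there: 2:F, 5:F, 6:F. ✗
2: successors {4}; Diamond q and Box p there: 4:F. ✗
4: successors {5, 7}; Diamond q and Box p there: 5:F, 7:F. ✗
5: no successors, so Box (Diamond q and Box p) holds vacuously. ✓
6: no successors, so Box (Diamond q and Box p) holds vacuously. ✓
7: no successors, so Box (Diamond q and Box p) holds vacuously. ✓
Satisfying worlds: {5, 6, 7}.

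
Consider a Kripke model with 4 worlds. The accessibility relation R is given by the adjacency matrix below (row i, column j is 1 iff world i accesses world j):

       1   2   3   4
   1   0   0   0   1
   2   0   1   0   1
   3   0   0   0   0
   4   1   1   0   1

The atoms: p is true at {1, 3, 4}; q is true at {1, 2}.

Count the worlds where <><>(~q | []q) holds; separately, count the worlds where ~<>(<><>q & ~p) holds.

For <><>(~q | []q):
1: successors {4}; <>(~q | []q) there: 4:T. ✓
2: successors {2, 4}; <>(~q | []q) there: 2:T, 4:T. ✓
3: no successors, so <><>(~q | []q) fails. ✗
4: successors {1, 2, 4}; <>(~q | []q) there: 1:T, 2:T, 4:T. ✓
— 3 worlds.
For ~<>(<><>q & ~p):
1: <>(<><>q & ~p) is F. ✓
2: <>(<><>q & ~p) is T. ✗
3: <>(<><>q & ~p) is F. ✓
4: <>(<><>q & ~p) is T. ✗
— 2 worlds.

3 and 2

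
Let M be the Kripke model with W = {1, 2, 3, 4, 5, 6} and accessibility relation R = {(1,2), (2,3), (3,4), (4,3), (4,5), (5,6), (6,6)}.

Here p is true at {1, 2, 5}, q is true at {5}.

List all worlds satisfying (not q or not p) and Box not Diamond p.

{1, 2, 4, 6}

1: not q or not p is T, Box not Diamond p is T. ✓
2: not q or not p is T, Box not Diamond p is T. ✓
3: not q or not p is T, Box not Diamond p is F. ✗
4: not q or not p is T, Box not Diamond p is T. ✓
5: not q or not p is F, Box not Diamond p is T. ✗
6: not q or not p is T, Box not Diamond p is T. ✓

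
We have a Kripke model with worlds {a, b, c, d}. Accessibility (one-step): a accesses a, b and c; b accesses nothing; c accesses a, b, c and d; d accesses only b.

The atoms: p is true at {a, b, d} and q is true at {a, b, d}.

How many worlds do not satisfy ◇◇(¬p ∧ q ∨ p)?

a: successors {a, b, c}; ◇(¬p ∧ q ∨ p) there: a:T, b:F, c:T. ✓
b: no successors, so ◇◇(¬p ∧ q ∨ p) fails. ✗
c: successors {a, b, c, d}; ◇(¬p ∧ q ∨ p) there: a:T, b:F, c:T, d:T. ✓
d: successors {b}; ◇(¬p ∧ q ∨ p) there: b:F. ✗
Satisfying worlds: {a, c}.
So ◇◇(¬p ∧ q ∨ p) fails at the other 2 worlds.

2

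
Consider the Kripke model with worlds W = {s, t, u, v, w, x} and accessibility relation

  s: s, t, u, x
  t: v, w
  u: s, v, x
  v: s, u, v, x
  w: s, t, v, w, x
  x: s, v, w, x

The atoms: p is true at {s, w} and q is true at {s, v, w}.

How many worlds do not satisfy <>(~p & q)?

1

s: successors {s, t, u, x}; ~p & q there: s:F, t:F, u:F, x:F. ✗
t: successors {v, w}; ~p & q there: v:T, w:F. ✓
u: successors {s, v, x}; ~p & q there: s:F, v:T, x:F. ✓
v: successors {s, u, v, x}; ~p & q there: s:F, u:F, v:T, x:F. ✓
w: successors {s, t, v, w, x}; ~p & q there: s:F, t:F, v:T, w:F, x:F. ✓
x: successors {s, v, w, x}; ~p & q there: s:F, v:T, w:F, x:F. ✓
Satisfying worlds: {t, u, v, w, x}.
So <>(~p & q) fails at the other 1 world.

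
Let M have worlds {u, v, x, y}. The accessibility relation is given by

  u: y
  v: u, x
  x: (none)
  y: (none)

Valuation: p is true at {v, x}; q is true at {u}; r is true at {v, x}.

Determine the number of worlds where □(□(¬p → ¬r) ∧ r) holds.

u: successors {y}; □(¬p → ¬r) ∧ r there: y:F. ✗
v: successors {u, x}; □(¬p → ¬r) ∧ r there: u:F, x:T. ✗
x: no successors, so □(□(¬p → ¬r) ∧ r) holds vacuously. ✓
y: no successors, so □(□(¬p → ¬r) ∧ r) holds vacuously. ✓
Satisfying worlds: {x, y}.

2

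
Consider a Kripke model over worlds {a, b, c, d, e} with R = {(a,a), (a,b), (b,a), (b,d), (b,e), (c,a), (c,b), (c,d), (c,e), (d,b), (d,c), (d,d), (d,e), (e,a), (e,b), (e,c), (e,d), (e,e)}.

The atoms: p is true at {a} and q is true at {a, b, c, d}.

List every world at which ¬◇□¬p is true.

a: ◇□¬p is F. ✓
b: ◇□¬p is T. ✗
c: ◇□¬p is T. ✗
d: ◇□¬p is T. ✗
e: ◇□¬p is T. ✗

{a}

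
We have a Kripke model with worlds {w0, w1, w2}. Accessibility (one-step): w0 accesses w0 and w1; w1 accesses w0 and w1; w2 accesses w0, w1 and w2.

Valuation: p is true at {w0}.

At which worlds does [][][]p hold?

w0: successors {w0, w1}; [][]p there: w0:F, w1:F. ✗
w1: successors {w0, w1}; [][]p there: w0:F, w1:F. ✗
w2: successors {w0, w1, w2}; [][]p there: w0:F, w1:F, w2:F. ✗

∅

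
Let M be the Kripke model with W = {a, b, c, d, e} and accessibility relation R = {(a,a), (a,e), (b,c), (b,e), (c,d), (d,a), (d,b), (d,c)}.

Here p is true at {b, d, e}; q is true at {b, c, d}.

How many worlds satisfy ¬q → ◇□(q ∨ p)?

a: ¬q is T, ◇□(q ∨ p) is T. ✓
b: ¬q is F, ◇□(q ∨ p) is T. ✓
c: ¬q is F, ◇□(q ∨ p) is F. ✓
d: ¬q is F, ◇□(q ∨ p) is T. ✓
e: ¬q is T, ◇□(q ∨ p) is F. ✗
Satisfying worlds: {a, b, c, d}.

4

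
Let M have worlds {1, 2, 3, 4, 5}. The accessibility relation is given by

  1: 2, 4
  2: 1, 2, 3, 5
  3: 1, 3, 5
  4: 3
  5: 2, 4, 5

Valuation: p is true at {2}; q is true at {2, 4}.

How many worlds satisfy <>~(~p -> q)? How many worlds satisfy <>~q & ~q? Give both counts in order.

For <>~(~p -> q):
1: successors {2, 4}; ~(~p -> q) there: 2:F, 4:F. ✗
2: successors {1, 2, 3, 5}; ~(~p -> q) there: 1:T, 2:F, 3:T, 5:T. ✓
3: successors {1, 3, 5}; ~(~p -> q) there: 1:T, 3:T, 5:T. ✓
4: successors {3}; ~(~p -> q) there: 3:T. ✓
5: successors {2, 4, 5}; ~(~p -> q) there: 2:F, 4:F, 5:T. ✓
— 4 worlds.
For <>~q & ~q:
1: <>~q is F, ~q is T. ✗
2: <>~q is T, ~q is F. ✗
3: <>~q is T, ~q is T. ✓
4: <>~q is T, ~q is F. ✗
5: <>~q is T, ~q is T. ✓
— 2 worlds.

4 and 2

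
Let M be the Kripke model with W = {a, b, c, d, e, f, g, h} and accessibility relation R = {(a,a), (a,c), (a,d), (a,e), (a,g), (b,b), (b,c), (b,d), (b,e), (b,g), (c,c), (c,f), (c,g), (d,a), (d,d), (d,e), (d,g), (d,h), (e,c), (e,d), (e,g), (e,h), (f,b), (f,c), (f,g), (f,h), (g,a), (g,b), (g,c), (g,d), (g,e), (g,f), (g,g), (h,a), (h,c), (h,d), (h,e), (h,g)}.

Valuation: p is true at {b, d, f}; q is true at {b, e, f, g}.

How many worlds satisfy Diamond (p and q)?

4

a: successors {a, c, d, e, g}; p and q there: a:F, c:F, d:F, e:F, g:F. ✗
b: successors {b, c, d, e, g}; p and q there: b:T, c:F, d:F, e:F, g:F. ✓
c: successors {c, f, g}; p and q there: c:F, f:T, g:F. ✓
d: successors {a, d, e, g, h}; p and q there: a:F, d:F, e:F, g:F, h:F. ✗
e: successors {c, d, g, h}; p and q there: c:F, d:F, g:F, h:F. ✗
f: successors {b, c, g, h}; p and q there: b:T, c:F, g:F, h:F. ✓
g: successors {a, b, c, d, e, f, g}; p and q there: a:F, b:T, c:F, d:F, e:F, f:T, g:F. ✓
h: successors {a, c, d, e, g}; p and q there: a:F, c:F, d:F, e:F, g:F. ✗
Satisfying worlds: {b, c, f, g}.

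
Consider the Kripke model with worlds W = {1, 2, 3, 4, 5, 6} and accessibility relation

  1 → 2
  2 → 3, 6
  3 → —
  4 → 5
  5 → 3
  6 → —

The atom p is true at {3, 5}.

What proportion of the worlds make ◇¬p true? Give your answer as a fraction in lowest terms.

1/3

1: successors {2}; ¬p there: 2:T. ✓
2: successors {3, 6}; ¬p there: 3:F, 6:T. ✓
3: no successors, so ◇¬p fails. ✗
4: successors {5}; ¬p there: 5:F. ✗
5: successors {3}; ¬p there: 3:F. ✗
6: no successors, so ◇¬p fails. ✗
That's 2 of 6 worlds, so 2/6 = 1/3.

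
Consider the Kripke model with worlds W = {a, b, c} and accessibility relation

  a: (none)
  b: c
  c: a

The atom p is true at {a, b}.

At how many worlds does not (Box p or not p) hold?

1

a: Box p or not p is T. ✗
b: Box p or not p is F. ✓
c: Box p or not p is T. ✗
Satisfying worlds: {b}.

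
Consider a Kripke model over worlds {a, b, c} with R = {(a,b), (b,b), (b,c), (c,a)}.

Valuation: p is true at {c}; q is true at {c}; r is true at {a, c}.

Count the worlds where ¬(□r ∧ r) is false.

1

a: □r ∧ r is F. ✓
b: □r ∧ r is F. ✓
c: □r ∧ r is T. ✗
Satisfying worlds: {a, b}.
So ¬(□r ∧ r) fails at the other 1 world.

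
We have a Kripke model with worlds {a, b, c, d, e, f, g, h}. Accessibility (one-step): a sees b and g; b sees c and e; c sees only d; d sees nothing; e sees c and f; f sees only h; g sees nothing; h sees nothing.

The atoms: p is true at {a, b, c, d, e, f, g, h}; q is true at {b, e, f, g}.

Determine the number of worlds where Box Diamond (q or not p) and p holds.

3

a: Box Diamond (q or not p) is F, p is T. ✗
b: Box Diamond (q or not p) is F, p is T. ✗
c: Box Diamond (q or not p) is F, p is T. ✗
d: Box Diamond (q or not p) is T, p is T. ✓
e: Box Diamond (q or not p) is F, p is T. ✗
f: Box Diamond (q or not p) is F, p is T. ✗
g: Box Diamond (q or not p) is T, p is T. ✓
h: Box Diamond (q or not p) is T, p is T. ✓
Satisfying worlds: {d, g, h}.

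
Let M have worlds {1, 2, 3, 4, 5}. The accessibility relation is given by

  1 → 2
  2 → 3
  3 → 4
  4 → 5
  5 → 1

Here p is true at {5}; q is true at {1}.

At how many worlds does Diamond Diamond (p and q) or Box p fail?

4

1: Diamond Diamond (p and q) is F, Box p is F. ✗
2: Diamond Diamond (p and q) is F, Box p is F. ✗
3: Diamond Diamond (p and q) is F, Box p is F. ✗
4: Diamond Diamond (p and q) is F, Box p is T. ✓
5: Diamond Diamond (p and q) is F, Box p is F. ✗
Satisfying worlds: {4}.
So Diamond Diamond (p and q) or Box p fails at the other 4 worlds.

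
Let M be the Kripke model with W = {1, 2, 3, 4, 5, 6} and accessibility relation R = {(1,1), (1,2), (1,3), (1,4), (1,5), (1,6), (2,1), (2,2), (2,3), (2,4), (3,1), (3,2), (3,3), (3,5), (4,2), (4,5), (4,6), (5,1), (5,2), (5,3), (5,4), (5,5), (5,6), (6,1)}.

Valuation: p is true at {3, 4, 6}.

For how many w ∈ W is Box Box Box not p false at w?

1: successors {1, 2, 3, 4, 5, 6}; Box Box not p there: 1:F, 2:F, 3:F, 4:F, 5:F, 6:F. ✗
2: successors {1, 2, 3, 4}; Box Box not p there: 1:F, 2:F, 3:F, 4:F. ✗
3: successors {1, 2, 3, 5}; Box Box not p there: 1:F, 2:F, 3:F, 5:F. ✗
4: successors {2, 5, 6}; Box Box not p there: 2:F, 5:F, 6:F. ✗
5: successors {1, 2, 3, 4, 5, 6}; Box Box not p there: 1:F, 2:F, 3:F, 4:F, 5:F, 6:F. ✗
6: successors {1}; Box Box not p there: 1:F. ✗
Satisfying worlds: ∅.
So Box Box Box not p fails at the other 6 worlds.

6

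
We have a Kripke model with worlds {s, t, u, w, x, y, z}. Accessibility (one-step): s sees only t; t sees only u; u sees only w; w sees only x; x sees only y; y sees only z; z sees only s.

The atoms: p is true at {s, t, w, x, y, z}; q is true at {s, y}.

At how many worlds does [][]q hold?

2

s: successors {t}; []q there: t:F. ✗
t: successors {u}; []q there: u:F. ✗
u: successors {w}; []q there: w:F. ✗
w: successors {x}; []q there: x:T. ✓
x: successors {y}; []q there: y:F. ✗
y: successors {z}; []q there: z:T. ✓
z: successors {s}; []q there: s:F. ✗
Satisfying worlds: {w, y}.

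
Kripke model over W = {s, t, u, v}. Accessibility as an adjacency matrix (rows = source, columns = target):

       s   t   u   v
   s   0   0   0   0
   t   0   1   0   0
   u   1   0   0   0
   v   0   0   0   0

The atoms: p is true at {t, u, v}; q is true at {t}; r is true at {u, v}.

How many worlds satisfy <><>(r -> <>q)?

s: no successors, so <><>(r -> <>q) fails. ✗
t: successors {t}; <>(r -> <>q) there: t:T. ✓
u: successors {s}; <>(r -> <>q) there: s:F. ✗
v: no successors, so <><>(r -> <>q) fails. ✗
Satisfying worlds: {t}.

1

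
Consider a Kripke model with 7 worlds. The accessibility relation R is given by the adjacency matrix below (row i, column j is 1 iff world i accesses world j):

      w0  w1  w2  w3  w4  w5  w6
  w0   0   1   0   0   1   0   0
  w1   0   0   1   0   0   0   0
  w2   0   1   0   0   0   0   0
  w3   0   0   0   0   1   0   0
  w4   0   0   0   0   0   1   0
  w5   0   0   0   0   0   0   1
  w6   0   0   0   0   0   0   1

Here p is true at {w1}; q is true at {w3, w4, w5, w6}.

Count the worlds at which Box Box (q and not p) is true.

4

w0: successors {w1, w4}; Box (q and not p) there: w1:F, w4:T. ✗
w1: successors {w2}; Box (q and not p) there: w2:F. ✗
w2: successors {w1}; Box (q and not p) there: w1:F. ✗
w3: successors {w4}; Box (q and not p) there: w4:T. ✓
w4: successors {w5}; Box (q and not p) there: w5:T. ✓
w5: successors {w6}; Box (q and not p) there: w6:T. ✓
w6: successors {w6}; Box (q and not p) there: w6:T. ✓
Satisfying worlds: {w3, w4, w5, w6}.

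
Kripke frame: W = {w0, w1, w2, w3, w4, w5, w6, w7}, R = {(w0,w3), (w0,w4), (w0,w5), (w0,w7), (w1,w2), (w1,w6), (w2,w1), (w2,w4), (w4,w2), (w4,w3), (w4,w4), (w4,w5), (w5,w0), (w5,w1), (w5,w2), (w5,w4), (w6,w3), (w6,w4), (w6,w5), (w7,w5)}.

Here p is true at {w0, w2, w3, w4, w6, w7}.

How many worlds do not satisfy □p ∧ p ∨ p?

2

w0: □p ∧ p is F, p is T. ✓
w1: □p ∧ p is F, p is F. ✗
w2: □p ∧ p is F, p is T. ✓
w3: □p ∧ p is T, p is T. ✓
w4: □p ∧ p is F, p is T. ✓
w5: □p ∧ p is F, p is F. ✗
w6: □p ∧ p is F, p is T. ✓
w7: □p ∧ p is F, p is T. ✓
Satisfying worlds: {w0, w2, w3, w4, w6, w7}.
So □p ∧ p ∨ p fails at the other 2 worlds.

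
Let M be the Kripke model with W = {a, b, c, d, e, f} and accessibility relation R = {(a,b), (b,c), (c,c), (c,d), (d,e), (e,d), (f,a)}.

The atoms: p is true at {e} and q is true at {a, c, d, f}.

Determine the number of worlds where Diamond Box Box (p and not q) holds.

1

a: successors {b}; Box Box (p and not q) there: b:F. ✗
b: successors {c}; Box Box (p and not q) there: c:F. ✗
c: successors {c, d}; Box Box (p and not q) there: c:F, d:F. ✗
d: successors {e}; Box Box (p and not q) there: e:T. ✓
e: successors {d}; Box Box (p and not q) there: d:F. ✗
f: successors {a}; Box Box (p and not q) there: a:F. ✗
Satisfying worlds: {d}.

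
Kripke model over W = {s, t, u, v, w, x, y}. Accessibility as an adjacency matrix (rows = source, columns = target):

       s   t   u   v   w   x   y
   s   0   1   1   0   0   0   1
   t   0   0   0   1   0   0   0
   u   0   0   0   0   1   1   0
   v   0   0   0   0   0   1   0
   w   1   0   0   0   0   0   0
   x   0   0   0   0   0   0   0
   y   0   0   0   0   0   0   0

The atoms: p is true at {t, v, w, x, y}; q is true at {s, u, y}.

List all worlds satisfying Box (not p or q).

{w, x, y}

s: successors {t, u, y}; not p or q there: t:F, u:T, y:T. ✗
t: successors {v}; not p or q there: v:F. ✗
u: successors {w, x}; not p or q there: w:F, x:F. ✗
v: successors {x}; not p or q there: x:F. ✗
w: successors {s}; not p or q there: s:T. ✓
x: no successors, so Box (not p or q) holds vacuously. ✓
y: no successors, so Box (not p or q) holds vacuously. ✓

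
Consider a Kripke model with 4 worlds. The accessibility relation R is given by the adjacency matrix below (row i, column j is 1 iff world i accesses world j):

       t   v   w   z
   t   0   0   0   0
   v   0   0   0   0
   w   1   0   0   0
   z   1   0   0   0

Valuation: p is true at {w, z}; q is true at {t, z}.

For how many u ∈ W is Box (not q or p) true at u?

2

t: no successors, so Box (not q or p) holds vacuously. ✓
v: no successors, so Box (not q or p) holds vacuously. ✓
w: successors {t}; not q or p there: t:F. ✗
z: successors {t}; not q or p there: t:F. ✗
Satisfying worlds: {t, v}.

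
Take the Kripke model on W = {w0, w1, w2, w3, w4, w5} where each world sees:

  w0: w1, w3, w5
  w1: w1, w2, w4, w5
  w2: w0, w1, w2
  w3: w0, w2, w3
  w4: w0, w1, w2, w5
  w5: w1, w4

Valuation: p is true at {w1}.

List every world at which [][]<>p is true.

{w1, w5}

w0: successors {w1, w3, w5}; []<>p there: w1:T, w3:F, w5:T. ✗
w1: successors {w1, w2, w4, w5}; []<>p there: w1:T, w2:T, w4:T, w5:T. ✓
w2: successors {w0, w1, w2}; []<>p there: w0:F, w1:T, w2:T. ✗
w3: successors {w0, w2, w3}; []<>p there: w0:F, w2:T, w3:F. ✗
w4: successors {w0, w1, w2, w5}; []<>p there: w0:F, w1:T, w2:T, w5:T. ✗
w5: successors {w1, w4}; []<>p there: w1:T, w4:T. ✓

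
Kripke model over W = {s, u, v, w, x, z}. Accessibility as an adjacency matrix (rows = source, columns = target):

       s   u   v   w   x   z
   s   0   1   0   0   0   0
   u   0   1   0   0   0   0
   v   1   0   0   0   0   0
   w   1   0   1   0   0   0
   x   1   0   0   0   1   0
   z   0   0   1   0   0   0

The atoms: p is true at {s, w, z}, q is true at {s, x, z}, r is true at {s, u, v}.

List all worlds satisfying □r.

s: successors {u}; r there: u:T. ✓
u: successors {u}; r there: u:T. ✓
v: successors {s}; r there: s:T. ✓
w: successors {s, v}; r there: s:T, v:T. ✓
x: successors {s, x}; r there: s:T, x:F. ✗
z: successors {v}; r there: v:T. ✓

{s, u, v, w, z}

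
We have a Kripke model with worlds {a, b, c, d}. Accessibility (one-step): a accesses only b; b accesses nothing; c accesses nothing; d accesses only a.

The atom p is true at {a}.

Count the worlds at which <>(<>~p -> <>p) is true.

1

a: successors {b}; <>~p -> <>p there: b:T. ✓
b: no successors, so <>(<>~p -> <>p) fails. ✗
c: no successors, so <>(<>~p -> <>p) fails. ✗
d: successors {a}; <>~p -> <>p there: a:F. ✗
Satisfying worlds: {a}.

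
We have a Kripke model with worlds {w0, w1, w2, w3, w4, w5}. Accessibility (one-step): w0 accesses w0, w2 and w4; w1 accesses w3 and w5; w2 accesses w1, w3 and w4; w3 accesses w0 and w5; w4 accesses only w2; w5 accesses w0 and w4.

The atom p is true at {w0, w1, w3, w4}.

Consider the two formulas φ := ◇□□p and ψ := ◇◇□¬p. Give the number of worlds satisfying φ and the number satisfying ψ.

3 and 5

For ◇□□p:
w0: successors {w0, w2, w4}; □□p there: w0:F, w2:F, w4:T. ✓
w1: successors {w3, w5}; □□p there: w3:F, w5:F. ✗
w2: successors {w1, w3, w4}; □□p there: w1:F, w3:F, w4:T. ✓
w3: successors {w0, w5}; □□p there: w0:F, w5:F. ✗
w4: successors {w2}; □□p there: w2:F. ✗
w5: successors {w0, w4}; □□p there: w0:F, w4:T. ✓
— 3 worlds.
For ◇◇□¬p:
w0: successors {w0, w2, w4}; ◇□¬p there: w0:T, w2:T, w4:F. ✓
w1: successors {w3, w5}; ◇□¬p there: w3:F, w5:T. ✓
w2: successors {w1, w3, w4}; ◇□¬p there: w1:F, w3:F, w4:F. ✗
w3: successors {w0, w5}; ◇□¬p there: w0:T, w5:T. ✓
w4: successors {w2}; ◇□¬p there: w2:T. ✓
w5: successors {w0, w4}; ◇□¬p there: w0:T, w4:F. ✓
— 5 worlds.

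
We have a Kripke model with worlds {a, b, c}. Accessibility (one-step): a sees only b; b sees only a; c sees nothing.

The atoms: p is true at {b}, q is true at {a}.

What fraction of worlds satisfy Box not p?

a: successors {b}; not p there: b:F. ✗
b: successors {a}; not p there: a:T. ✓
c: no successors, so Box not p holds vacuously. ✓
That's 2 of 3 worlds, so 2/3.

2/3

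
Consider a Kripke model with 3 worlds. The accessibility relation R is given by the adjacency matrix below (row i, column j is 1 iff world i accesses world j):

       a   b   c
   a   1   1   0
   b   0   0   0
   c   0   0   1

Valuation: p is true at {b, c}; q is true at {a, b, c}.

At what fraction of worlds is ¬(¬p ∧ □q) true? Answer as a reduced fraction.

a: ¬p ∧ □q is T. ✗
b: ¬p ∧ □q is F. ✓
c: ¬p ∧ □q is F. ✓
That's 2 of 3 worlds, so 2/3.

2/3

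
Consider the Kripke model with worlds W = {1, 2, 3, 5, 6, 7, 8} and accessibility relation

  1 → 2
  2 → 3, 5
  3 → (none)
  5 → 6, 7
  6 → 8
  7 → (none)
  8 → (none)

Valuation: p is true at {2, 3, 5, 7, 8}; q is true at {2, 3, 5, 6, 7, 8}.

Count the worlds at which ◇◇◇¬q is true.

0

1: successors {2}; ◇◇¬q there: 2:F. ✗
2: successors {3, 5}; ◇◇¬q there: 3:F, 5:F. ✗
3: no successors, so ◇◇◇¬q fails. ✗
5: successors {6, 7}; ◇◇¬q there: 6:F, 7:F. ✗
6: successors {8}; ◇◇¬q there: 8:F. ✗
7: no successors, so ◇◇◇¬q fails. ✗
8: no successors, so ◇◇◇¬q fails. ✗
Satisfying worlds: ∅.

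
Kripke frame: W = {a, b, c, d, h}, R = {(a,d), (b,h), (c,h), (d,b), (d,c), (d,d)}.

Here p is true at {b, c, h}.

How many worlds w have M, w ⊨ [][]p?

3

a: successors {d}; []p there: d:F. ✗
b: successors {h}; []p there: h:T. ✓
c: successors {h}; []p there: h:T. ✓
d: successors {b, c, d}; []p there: b:T, c:T, d:F. ✗
h: no successors, so [][]p holds vacuously. ✓
Satisfying worlds: {b, c, h}.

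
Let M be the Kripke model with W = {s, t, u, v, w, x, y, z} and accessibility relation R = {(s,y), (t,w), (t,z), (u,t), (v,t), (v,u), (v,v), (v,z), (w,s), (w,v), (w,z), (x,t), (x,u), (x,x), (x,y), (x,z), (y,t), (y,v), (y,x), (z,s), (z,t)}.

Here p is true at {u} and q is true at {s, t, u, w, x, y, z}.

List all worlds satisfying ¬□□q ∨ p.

{s, t, u, v, w, x, y}

s: ¬□□q is T, p is F. ✓
t: ¬□□q is T, p is F. ✓
u: ¬□□q is F, p is T. ✓
v: ¬□□q is T, p is F. ✓
w: ¬□□q is T, p is F. ✓
x: ¬□□q is T, p is F. ✓
y: ¬□□q is T, p is F. ✓
z: ¬□□q is F, p is F. ✗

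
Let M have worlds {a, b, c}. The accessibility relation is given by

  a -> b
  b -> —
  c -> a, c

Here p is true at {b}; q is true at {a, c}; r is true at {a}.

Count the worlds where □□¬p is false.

1

a: successors {b}; □¬p there: b:T. ✓
b: no successors, so □□¬p holds vacuously. ✓
c: successors {a, c}; □¬p there: a:F, c:T. ✗
Satisfying worlds: {a, b}.
So □□¬p fails at the other 1 world.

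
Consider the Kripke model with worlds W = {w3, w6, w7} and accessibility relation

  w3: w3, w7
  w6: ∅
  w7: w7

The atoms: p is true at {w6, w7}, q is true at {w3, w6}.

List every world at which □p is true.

{w6, w7}

w3: successors {w3, w7}; p there: w3:F, w7:T. ✗
w6: no successors, so □p holds vacuously. ✓
w7: successors {w7}; p there: w7:T. ✓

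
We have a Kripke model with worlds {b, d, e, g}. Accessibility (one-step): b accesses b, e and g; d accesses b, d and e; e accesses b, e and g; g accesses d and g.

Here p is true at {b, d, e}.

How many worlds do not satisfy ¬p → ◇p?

b: ¬p is F, ◇p is T. ✓
d: ¬p is F, ◇p is T. ✓
e: ¬p is F, ◇p is T. ✓
g: ¬p is T, ◇p is T. ✓
Satisfying worlds: {b, d, e, g}.
So ¬p → ◇p fails at the other 0 worlds.

0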